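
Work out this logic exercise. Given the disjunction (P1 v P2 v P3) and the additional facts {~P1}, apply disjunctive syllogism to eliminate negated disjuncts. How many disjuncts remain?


Original disjuncts (3): P1, P2, P3
Negated (eliminate): ~P1
Remaining disjuncts: P2, P3
Count = 3 - 1 = 2

2


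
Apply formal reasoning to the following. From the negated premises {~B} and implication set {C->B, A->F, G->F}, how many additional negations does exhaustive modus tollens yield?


Initial negated facts: {~B}
Apply modus tollens to closure:
  ~B and C->B  =>  ~C
Final negated: {~B, ~C}
New negations: {~C}
Count = 1

1


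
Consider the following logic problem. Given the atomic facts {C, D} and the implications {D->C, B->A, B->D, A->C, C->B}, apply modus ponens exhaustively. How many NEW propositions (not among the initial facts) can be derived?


Initial facts: {C, D}
Apply modus ponens to closure:
  C and C->B  =>  B
  B and B->A  =>  A
Final known: {A, B, C, D}
New propositions: {A, B}
Count = 2

2


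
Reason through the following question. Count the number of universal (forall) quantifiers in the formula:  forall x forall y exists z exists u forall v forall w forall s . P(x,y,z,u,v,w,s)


Quantifier prefix: forall x forall y exists z exists u forall v forall w forall s
Mark each quantifier type:
  U U E E U U U
Universal count = 5, Existential count = 2
Asked for universal (forall) quantifiers: 5

5


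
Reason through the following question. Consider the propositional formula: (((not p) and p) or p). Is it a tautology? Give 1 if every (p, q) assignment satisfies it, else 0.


Check all 4 assignments:
p=0, q=0: 0
p=0, q=1: 0
p=1, q=0: 1
p=1, q=1: 1
Satisfying count = 2/4.
Tautology iff count = 4: no.

0


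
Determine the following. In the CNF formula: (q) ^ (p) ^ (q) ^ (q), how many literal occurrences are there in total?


Counting literals in each clause:
Clause 1: 1 literal(s)
Clause 2: 1 literal(s)
Clause 3: 1 literal(s)
Clause 4: 1 literal(s)
Total = 4

4


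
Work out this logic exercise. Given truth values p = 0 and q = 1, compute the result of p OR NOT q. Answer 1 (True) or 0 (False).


p = 0, q = 1
Operation: p OR NOT q
Evaluate: 0 OR NOT 1 = 0

0


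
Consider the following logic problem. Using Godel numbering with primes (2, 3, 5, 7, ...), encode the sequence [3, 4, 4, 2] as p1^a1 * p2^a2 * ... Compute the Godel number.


Encode each element as an exponent of the corresponding prime:
  2^3 = 8
  3^4 = 81
  5^4 = 625
  7^2 = 49
Product = 8 * 81 * 625 * 49 = 19845000

19845000


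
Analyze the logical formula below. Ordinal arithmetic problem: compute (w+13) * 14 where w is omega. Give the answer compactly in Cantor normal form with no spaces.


Compute (w+13) * 14.
Ordinal * is associative and left-distributive over +, but NOT commutative; for finite n>1, n*w = w but w*n stays w*n.
(w+13) * 14 = (w+13) repeated 14 times. Each intermediate +13 is absorbed by the following w; only the last survives: w*14+13.
Result = w*14+13

w*14+13


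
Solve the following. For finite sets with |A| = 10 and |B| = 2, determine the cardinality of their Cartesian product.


The Cartesian product A x B contains all ordered pairs (a, b).
|A x B| = |A| * |B| = 10 * 2 = 20

20


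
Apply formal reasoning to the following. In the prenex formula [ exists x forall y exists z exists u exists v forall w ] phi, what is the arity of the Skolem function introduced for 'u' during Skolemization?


Quantifier prefix: exists x forall y exists z exists u exists v forall w
'u' is existentially quantified at position 4.
Universal variables preceding it: y
Skolem function arity = 1

1


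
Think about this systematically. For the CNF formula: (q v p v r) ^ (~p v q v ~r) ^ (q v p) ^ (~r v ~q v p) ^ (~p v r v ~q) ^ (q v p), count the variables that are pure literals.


Check each variable for pure literal status:
p: mixed (not pure)
q: mixed (not pure)
r: mixed (not pure)
Pure literal count = 0

0


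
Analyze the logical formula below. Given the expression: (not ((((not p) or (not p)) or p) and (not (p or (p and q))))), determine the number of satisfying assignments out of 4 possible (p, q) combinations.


Check all 4 assignments:
p=0, q=0: 0
p=0, q=1: 0
p=1, q=0: 1
p=1, q=1: 1
Count of True = 2

2


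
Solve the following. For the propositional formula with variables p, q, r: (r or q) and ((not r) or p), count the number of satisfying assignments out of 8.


Evaluate all 8 assignments for p, q, r:
p=0, q=0, r=0: 0
p=0, q=0, r=1: 0
p=0, q=1, r=0: 1
p=0, q=1, r=1: 0
p=1, q=0, r=0: 0
p=1, q=0, r=1: 1
p=1, q=1, r=0: 1
p=1, q=1, r=1: 1
Satisfying count = 4

4


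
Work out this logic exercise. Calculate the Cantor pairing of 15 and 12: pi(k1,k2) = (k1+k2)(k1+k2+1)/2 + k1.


k1 + k2 = 27
(k1+k2)(k1+k2+1)/2 = 27 * 28 / 2 = 378
pi = 378 + 15 = 393

393


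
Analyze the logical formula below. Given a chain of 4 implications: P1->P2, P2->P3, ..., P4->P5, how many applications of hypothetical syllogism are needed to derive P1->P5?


With 4 implications in a chain connecting 5 propositions:
P1->P2, P2->P3, ..., P4->P5
Steps needed = (number of implications) - 1 = 4 - 1 = 3

3


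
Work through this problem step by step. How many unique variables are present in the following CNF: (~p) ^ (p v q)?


Identify each variable that appears in the formula.
Variables found: p, q
Count = 2

2


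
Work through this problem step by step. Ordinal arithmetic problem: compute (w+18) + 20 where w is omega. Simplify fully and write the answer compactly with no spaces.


Compute (w+18) + 20.
Ordinal + is associative but NOT commutative; for finite n>0, n + w = w but w + n stays w+n.
By associativity: (w+18) + 20 = w + (18+20) = w+38.
Result = w+38

w+38


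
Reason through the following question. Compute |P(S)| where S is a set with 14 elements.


The power set of a set with n elements has 2^n elements.
|P(S)| = 2^14 = 16384

16384


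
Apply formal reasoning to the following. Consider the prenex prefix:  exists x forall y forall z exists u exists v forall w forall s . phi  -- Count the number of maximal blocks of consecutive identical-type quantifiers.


Quantifier-type sequence: E A A E E A A  (A=forall, E=exists)
Group into maximal same-type runs:
  Ex1 | Ax2 | Ex2 | Ax2
Number of blocks = 4

4


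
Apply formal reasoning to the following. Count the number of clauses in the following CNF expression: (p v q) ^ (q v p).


A CNF formula is a conjunction of clauses.
Clauses are separated by ^.
Counting the conjuncts: 2 clauses.

2


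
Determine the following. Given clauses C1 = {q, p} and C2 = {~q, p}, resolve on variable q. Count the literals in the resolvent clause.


Remove q from C1 and ~q from C2.
C1 remainder: {p}
C2 remainder: {p}
Union (resolvent): {p}
Resolvent has 1 literal(s).

1


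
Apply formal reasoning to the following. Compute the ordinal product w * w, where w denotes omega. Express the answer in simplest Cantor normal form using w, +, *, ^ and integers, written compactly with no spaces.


Compute w * w.
Ordinal * is associative and left-distributive over +, but NOT commutative; for finite n>1, n*w = w but w*n stays w*n.
w * w = w^2 by definition.
Result = w^2

w^2


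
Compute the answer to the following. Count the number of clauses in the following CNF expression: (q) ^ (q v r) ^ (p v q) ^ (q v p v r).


A CNF formula is a conjunction of clauses.
Clauses are separated by ^.
Counting the conjuncts: 4 clauses.

4


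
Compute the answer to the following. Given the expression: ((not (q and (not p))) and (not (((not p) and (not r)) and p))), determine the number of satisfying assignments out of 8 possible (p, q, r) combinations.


Check all 8 assignments:
p=0, q=0, r=0: 1
p=0, q=0, r=1: 1
p=0, q=1, r=0: 0
p=0, q=1, r=1: 0
p=1, q=0, r=0: 1
p=1, q=0, r=1: 1
p=1, q=1, r=0: 1
p=1, q=1, r=1: 1
Count of True = 6

6


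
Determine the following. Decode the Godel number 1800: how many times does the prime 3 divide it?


Factorize 1800 by dividing by 3 repeatedly.
Division steps: 3 divides 1800 exactly 2 time(s).
Exponent of 3 = 2

2


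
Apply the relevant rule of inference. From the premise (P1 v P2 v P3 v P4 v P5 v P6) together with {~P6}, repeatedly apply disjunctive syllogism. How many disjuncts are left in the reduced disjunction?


Original disjuncts (6): P1, P2, P3, P4, P5, P6
Negated (eliminate): ~P6
Remaining disjuncts: P1, P2, P3, P4, P5
Count = 6 - 1 = 5

5


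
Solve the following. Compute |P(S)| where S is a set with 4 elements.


The power set of a set with n elements has 2^n elements.
|P(S)| = 2^4 = 16

16


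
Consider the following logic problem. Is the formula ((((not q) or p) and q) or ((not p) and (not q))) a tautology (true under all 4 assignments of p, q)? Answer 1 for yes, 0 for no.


Check all 4 assignments:
p=0, q=0: 1
p=0, q=1: 0
p=1, q=0: 0
p=1, q=1: 1
Satisfying count = 2/4.
Tautology iff count = 4: no.

0


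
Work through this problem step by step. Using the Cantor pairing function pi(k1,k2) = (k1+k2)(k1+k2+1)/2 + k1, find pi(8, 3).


k1 + k2 = 11
(k1+k2)(k1+k2+1)/2 = 11 * 12 / 2 = 66
pi = 66 + 8 = 74

74


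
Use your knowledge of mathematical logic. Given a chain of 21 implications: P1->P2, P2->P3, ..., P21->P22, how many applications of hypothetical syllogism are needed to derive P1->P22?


With 21 implications in a chain connecting 22 propositions:
P1->P2, P2->P3, ..., P21->P22
Steps needed = (number of implications) - 1 = 21 - 1 = 20

20


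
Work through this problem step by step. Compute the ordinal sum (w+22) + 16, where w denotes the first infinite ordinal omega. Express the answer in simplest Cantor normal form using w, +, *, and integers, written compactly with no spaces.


Compute (w+22) + 16.
Ordinal + is associative but NOT commutative; for finite n>0, n + w = w but w + n stays w+n.
By associativity: (w+22) + 16 = w + (22+16) = w+38.
Result = w+38

w+38


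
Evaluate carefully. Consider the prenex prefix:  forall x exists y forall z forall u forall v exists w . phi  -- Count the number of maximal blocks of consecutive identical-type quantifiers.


Quantifier-type sequence: A E A A A E  (A=forall, E=exists)
Group into maximal same-type runs:
  Ax1 | Ex1 | Ax3 | Ex1
Number of blocks = 4

4


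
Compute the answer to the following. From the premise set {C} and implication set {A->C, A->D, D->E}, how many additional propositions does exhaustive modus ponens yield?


Initial facts: {C}
Apply modus ponens to closure:
  (no implication fires)
Final known: {C}
New propositions: {(none)}
Count = 0

0


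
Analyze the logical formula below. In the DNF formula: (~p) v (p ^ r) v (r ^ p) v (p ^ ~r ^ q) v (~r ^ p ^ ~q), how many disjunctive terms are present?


A DNF formula is a disjunction of terms (conjunctions).
Terms are separated by v.
Counting the disjuncts: 5 terms.

5


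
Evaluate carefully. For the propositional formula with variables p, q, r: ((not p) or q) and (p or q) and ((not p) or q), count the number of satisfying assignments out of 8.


Evaluate all 8 assignments for p, q, r:
p=0, q=0, r=0: 0
p=0, q=0, r=1: 0
p=0, q=1, r=0: 1
p=0, q=1, r=1: 1
p=1, q=0, r=0: 0
p=1, q=0, r=1: 0
p=1, q=1, r=0: 1
p=1, q=1, r=1: 1
Satisfying count = 4

4


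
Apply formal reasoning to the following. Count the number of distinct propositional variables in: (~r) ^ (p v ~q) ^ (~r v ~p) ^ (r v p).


Identify each variable that appears in the formula.
Variables found: p, q, r
Count = 3

3


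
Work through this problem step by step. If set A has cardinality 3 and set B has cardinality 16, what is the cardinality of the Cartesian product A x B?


The Cartesian product A x B contains all ordered pairs (a, b).
|A x B| = |A| * |B| = 3 * 16 = 48

48


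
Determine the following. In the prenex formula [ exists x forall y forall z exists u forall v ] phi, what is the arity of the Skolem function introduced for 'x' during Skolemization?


Quantifier prefix: exists x forall y forall z exists u forall v
'x' is existentially quantified at position 1.
No universal quantifiers precede it.
Skolem function arity = 0 (a Skolem constant)

0


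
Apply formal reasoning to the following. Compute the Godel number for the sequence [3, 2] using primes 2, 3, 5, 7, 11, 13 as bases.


Encode each element as an exponent of the corresponding prime:
  2^3 = 8
  3^2 = 9
Product = 8 * 9 = 72

72


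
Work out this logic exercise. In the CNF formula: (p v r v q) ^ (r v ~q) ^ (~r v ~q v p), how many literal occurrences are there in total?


Counting literals in each clause:
Clause 1: 3 literal(s)
Clause 2: 2 literal(s)
Clause 3: 3 literal(s)
Total = 8

8


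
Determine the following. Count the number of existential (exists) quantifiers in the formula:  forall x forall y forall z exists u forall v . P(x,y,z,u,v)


Quantifier prefix: forall x forall y forall z exists u forall v
Mark each quantifier type:
  U U U E U
Universal count = 4, Existential count = 1
Asked for existential (exists) quantifiers: 1

1


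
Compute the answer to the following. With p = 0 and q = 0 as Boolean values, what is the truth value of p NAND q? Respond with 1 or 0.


p = 0, q = 0
Operation: p NAND q
Evaluate: 0 NAND 0 = 1

1


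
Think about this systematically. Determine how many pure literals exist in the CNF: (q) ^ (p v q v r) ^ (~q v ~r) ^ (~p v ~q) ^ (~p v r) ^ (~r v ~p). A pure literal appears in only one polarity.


Check each variable for pure literal status:
p: mixed (not pure)
q: mixed (not pure)
r: mixed (not pure)
Pure literal count = 0

0


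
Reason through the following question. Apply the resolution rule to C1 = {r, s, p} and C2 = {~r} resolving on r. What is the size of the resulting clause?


Remove r from C1 and ~r from C2.
C1 remainder: {s, p}
C2 remainder: {}
Union (resolvent): {p, s}
Resolvent has 2 literal(s).

2


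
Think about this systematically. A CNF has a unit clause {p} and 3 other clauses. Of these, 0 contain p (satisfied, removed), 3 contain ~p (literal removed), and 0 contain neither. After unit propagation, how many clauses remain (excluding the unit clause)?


Satisfied (removed): 0
Shortened (remain): 3
Unchanged (remain): 0
Remaining = 3 + 0 = 3

3


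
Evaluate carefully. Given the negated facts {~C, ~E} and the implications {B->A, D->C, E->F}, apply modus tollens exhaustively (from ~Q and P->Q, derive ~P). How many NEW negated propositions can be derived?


Initial negated facts: {~C, ~E}
Apply modus tollens to closure:
  ~C and D->C  =>  ~D
Final negated: {~C, ~D, ~E}
New negations: {~D}
Count = 1

1


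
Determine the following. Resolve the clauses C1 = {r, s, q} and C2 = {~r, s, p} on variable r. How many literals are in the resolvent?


Remove r from C1 and ~r from C2.
C1 remainder: {s, q}
C2 remainder: {s, p}
Union (resolvent): {p, q, s}
Resolvent has 3 literal(s).

3


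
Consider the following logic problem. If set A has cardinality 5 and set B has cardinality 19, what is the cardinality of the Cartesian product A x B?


The Cartesian product A x B contains all ordered pairs (a, b).
|A x B| = |A| * |B| = 5 * 19 = 95

95


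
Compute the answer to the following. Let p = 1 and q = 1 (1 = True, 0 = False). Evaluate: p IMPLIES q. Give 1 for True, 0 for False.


p = 1, q = 1
Operation: p IMPLIES q
Evaluate: 1 IMPLIES 1 = 1

1


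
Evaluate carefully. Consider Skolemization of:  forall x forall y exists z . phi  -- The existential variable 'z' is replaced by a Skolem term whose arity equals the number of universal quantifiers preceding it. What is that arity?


Quantifier prefix: forall x forall y exists z
'z' is existentially quantified at position 3.
Universal variables preceding it: x, y
Skolem function arity = 2

2


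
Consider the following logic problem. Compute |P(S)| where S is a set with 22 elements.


The power set of a set with n elements has 2^n elements.
|P(S)| = 2^22 = 4194304

4194304


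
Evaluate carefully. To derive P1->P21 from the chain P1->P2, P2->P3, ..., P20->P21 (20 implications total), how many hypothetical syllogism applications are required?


With 20 implications in a chain connecting 21 propositions:
P1->P2, P2->P3, ..., P20->P21
Steps needed = (number of implications) - 1 = 20 - 1 = 19

19


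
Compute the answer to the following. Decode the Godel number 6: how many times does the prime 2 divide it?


Factorize 6 by dividing by 2 repeatedly.
Division steps: 2 divides 6 exactly 1 time(s).
Exponent of 2 = 1

1


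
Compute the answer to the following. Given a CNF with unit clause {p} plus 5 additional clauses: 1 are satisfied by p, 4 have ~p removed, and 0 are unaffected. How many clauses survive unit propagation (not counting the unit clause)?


Satisfied (removed): 1
Shortened (remain): 4
Unchanged (remain): 0
Remaining = 4 + 0 = 4

4


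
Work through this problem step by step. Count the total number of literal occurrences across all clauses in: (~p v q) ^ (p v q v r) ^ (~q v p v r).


Counting literals in each clause:
Clause 1: 2 literal(s)
Clause 2: 3 literal(s)
Clause 3: 3 literal(s)
Total = 8

8


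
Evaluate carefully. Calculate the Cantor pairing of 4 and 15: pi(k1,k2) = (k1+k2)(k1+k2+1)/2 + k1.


k1 + k2 = 19
(k1+k2)(k1+k2+1)/2 = 19 * 20 / 2 = 190
pi = 190 + 4 = 194

194


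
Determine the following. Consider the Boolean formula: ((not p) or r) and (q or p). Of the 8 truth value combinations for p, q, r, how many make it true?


Evaluate all 8 assignments for p, q, r:
p=0, q=0, r=0: 0
p=0, q=0, r=1: 0
p=0, q=1, r=0: 1
p=0, q=1, r=1: 1
p=1, q=0, r=0: 0
p=1, q=0, r=1: 1
p=1, q=1, r=0: 0
p=1, q=1, r=1: 1
Satisfying count = 4

4


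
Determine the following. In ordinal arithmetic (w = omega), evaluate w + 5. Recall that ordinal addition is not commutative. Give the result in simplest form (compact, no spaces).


Compute w + 5.
Ordinal + is associative but NOT commutative; for finite n>0, n + w = w but w + n stays w+n.
w + 5 is already in normal form (a successor ordinal beyond w).
Result = w+5

w+5


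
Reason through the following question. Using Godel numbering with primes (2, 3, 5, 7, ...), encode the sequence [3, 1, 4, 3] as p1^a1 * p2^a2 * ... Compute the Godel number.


Encode each element as an exponent of the corresponding prime:
  2^3 = 8
  3^1 = 3
  5^4 = 625
  7^3 = 343
Product = 8 * 3 * 625 * 343 = 5145000

5145000


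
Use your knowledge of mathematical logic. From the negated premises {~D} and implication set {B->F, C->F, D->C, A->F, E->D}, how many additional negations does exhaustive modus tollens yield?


Initial negated facts: {~D}
Apply modus tollens to closure:
  ~D and E->D  =>  ~E
Final negated: {~D, ~E}
New negations: {~E}
Count = 1

1


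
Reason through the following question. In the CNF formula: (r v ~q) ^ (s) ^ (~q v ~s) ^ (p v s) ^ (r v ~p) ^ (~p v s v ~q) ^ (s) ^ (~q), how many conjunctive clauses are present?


A CNF formula is a conjunction of clauses.
Clauses are separated by ^.
Counting the conjuncts: 8 clauses.

8


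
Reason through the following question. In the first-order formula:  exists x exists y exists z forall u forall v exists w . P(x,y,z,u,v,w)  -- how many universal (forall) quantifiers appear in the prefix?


Quantifier prefix: exists x exists y exists z forall u forall v exists w
Mark each quantifier type:
  E E E U U E
Universal count = 2, Existential count = 4
Asked for universal (forall) quantifiers: 2

2


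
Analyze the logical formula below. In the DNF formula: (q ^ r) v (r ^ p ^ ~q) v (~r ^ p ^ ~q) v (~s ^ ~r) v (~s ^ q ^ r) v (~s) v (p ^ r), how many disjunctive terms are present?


A DNF formula is a disjunction of terms (conjunctions).
Terms are separated by v.
Counting the disjuncts: 7 terms.

7


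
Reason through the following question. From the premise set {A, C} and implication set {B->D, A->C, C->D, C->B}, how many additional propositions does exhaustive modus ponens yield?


Initial facts: {A, C}
Apply modus ponens to closure:
  C and C->D  =>  D
  C and C->B  =>  B
Final known: {A, B, C, D}
New propositions: {B, D}
Count = 2

2


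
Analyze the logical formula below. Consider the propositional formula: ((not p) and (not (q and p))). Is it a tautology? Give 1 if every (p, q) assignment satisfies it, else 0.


Check all 4 assignments:
p=0, q=0: 1
p=0, q=1: 1
p=1, q=0: 0
p=1, q=1: 0
Satisfying count = 2/4.
Tautology iff count = 4: no.

0


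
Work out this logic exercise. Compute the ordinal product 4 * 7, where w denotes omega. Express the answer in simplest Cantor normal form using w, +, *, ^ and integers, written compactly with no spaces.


Compute 4 * 7.
Ordinal * is associative and left-distributive over +, but NOT commutative; for finite n>1, n*w = w but w*n stays w*n.
Both finite; ordinal * agrees with natural *: 4 * 7 = 28.
Result = 28

28


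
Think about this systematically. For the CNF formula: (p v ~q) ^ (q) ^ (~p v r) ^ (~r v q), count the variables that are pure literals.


Check each variable for pure literal status:
p: mixed (not pure)
q: mixed (not pure)
r: mixed (not pure)
Pure literal count = 0

0


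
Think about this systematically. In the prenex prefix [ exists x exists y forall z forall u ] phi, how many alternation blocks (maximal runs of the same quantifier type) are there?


Quantifier-type sequence: E E A A  (A=forall, E=exists)
Group into maximal same-type runs:
  Ex2 | Ax2
Number of blocks = 2

2


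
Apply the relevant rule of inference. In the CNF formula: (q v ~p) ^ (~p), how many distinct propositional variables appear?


Identify each variable that appears in the formula.
Variables found: p, q
Count = 2

2


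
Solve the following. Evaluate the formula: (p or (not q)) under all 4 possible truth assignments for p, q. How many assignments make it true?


Check all 4 assignments:
p=0, q=0: 1
p=0, q=1: 0
p=1, q=0: 1
p=1, q=1: 1
Count of True = 3

3


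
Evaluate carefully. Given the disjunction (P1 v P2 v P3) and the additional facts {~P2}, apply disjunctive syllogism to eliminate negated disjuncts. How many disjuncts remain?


Original disjuncts (3): P1, P2, P3
Negated (eliminate): ~P2
Remaining disjuncts: P1, P3
Count = 3 - 1 = 2

2


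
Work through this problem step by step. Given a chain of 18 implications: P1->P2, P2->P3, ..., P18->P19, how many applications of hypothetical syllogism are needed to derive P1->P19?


With 18 implications in a chain connecting 19 propositions:
P1->P2, P2->P3, ..., P18->P19
Steps needed = (number of implications) - 1 = 18 - 1 = 17

17


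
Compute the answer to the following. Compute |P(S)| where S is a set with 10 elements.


The power set of a set with n elements has 2^n elements.
|P(S)| = 2^10 = 1024

1024


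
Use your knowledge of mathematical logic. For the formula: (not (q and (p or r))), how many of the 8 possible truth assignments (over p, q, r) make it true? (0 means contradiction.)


Check all 8 assignments:
p=0, q=0, r=0: 1
p=0, q=0, r=1: 1
p=0, q=1, r=0: 1
p=0, q=1, r=1: 0
p=1, q=0, r=0: 1
p=1, q=0, r=1: 1
p=1, q=1, r=0: 0
p=1, q=1, r=1: 0
Count of True = 5

5


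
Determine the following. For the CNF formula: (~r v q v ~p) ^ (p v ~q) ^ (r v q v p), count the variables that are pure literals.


Check each variable for pure literal status:
p: mixed (not pure)
q: mixed (not pure)
r: mixed (not pure)
Pure literal count = 0

0


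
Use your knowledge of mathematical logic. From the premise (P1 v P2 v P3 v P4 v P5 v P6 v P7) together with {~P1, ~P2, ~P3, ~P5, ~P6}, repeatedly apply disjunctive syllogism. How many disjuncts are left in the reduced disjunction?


Original disjuncts (7): P1, P2, P3, P4, P5, P6, P7
Negated (eliminate): ~P1, ~P2, ~P3, ~P5, ~P6
Remaining disjuncts: P4, P7
Count = 7 - 5 = 2

2


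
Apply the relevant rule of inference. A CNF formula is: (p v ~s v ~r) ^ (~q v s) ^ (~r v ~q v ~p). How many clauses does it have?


A CNF formula is a conjunction of clauses.
Clauses are separated by ^.
Counting the conjuncts: 3 clauses.

3


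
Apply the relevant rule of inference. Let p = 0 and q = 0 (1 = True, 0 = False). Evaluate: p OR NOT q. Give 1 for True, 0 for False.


p = 0, q = 0
Operation: p OR NOT q
Evaluate: 0 OR NOT 0 = 1

1


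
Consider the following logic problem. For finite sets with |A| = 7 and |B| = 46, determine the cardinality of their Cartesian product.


The Cartesian product A x B contains all ordered pairs (a, b).
|A x B| = |A| * |B| = 7 * 46 = 322

322


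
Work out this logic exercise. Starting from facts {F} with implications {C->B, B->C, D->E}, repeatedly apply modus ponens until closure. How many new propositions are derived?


Initial facts: {F}
Apply modus ponens to closure:
  (no implication fires)
Final known: {F}
New propositions: {(none)}
Count = 0

0


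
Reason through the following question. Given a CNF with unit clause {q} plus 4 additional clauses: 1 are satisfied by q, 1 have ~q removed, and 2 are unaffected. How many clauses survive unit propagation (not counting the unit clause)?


Satisfied (removed): 1
Shortened (remain): 1
Unchanged (remain): 2
Remaining = 1 + 2 = 3

3


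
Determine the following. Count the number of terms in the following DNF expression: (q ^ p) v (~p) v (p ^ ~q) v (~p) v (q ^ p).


A DNF formula is a disjunction of terms (conjunctions).
Terms are separated by v.
Counting the disjuncts: 5 terms.

5


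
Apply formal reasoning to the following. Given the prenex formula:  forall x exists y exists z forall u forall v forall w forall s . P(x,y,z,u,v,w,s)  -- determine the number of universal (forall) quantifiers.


Quantifier prefix: forall x exists y exists z forall u forall v forall w forall s
Mark each quantifier type:
  U E E U U U U
Universal count = 5, Existential count = 2
Asked for universal (forall) quantifiers: 5

5


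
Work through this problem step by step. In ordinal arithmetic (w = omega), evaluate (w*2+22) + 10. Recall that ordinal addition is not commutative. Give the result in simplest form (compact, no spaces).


Compute (w*2+22) + 10.
Ordinal + is associative but NOT commutative; for finite n>0, n + w = w but w + n stays w+n.
By associativity: (w*2+22) + 10 = w*2 + (22+10) = w*2+32.
Result = w*2+32

w*2+32


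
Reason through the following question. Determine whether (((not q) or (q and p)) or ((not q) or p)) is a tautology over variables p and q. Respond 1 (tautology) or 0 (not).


Check all 4 assignments:
p=0, q=0: 1
p=0, q=1: 0
p=1, q=0: 1
p=1, q=1: 1
Satisfying count = 3/4.
Tautology iff count = 4: no.

0


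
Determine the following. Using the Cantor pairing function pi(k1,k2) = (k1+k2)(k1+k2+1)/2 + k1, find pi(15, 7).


k1 + k2 = 22
(k1+k2)(k1+k2+1)/2 = 22 * 23 / 2 = 253
pi = 253 + 15 = 268

268


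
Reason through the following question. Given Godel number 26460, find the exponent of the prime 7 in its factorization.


Factorize 26460 by dividing by 7 repeatedly.
Division steps: 7 divides 26460 exactly 2 time(s).
Exponent of 7 = 2

2


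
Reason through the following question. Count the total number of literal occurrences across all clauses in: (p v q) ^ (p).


Counting literals in each clause:
Clause 1: 2 literal(s)
Clause 2: 1 literal(s)
Total = 3

3


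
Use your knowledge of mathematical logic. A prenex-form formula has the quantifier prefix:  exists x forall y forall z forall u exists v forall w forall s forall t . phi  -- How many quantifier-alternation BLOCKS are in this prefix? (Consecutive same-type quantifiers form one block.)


Quantifier-type sequence: E A A A E A A A  (A=forall, E=exists)
Group into maximal same-type runs:
  Ex1 | Ax3 | Ex1 | Ax3
Number of blocks = 4

4


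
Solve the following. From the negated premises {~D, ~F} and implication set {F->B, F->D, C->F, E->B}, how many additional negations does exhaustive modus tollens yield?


Initial negated facts: {~D, ~F}
Apply modus tollens to closure:
  ~F and C->F  =>  ~C
Final negated: {~C, ~D, ~F}
New negations: {~C}
Count = 1

1


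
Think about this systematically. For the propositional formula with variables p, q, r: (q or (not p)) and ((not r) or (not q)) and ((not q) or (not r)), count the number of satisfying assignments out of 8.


Evaluate all 8 assignments for p, q, r:
p=0, q=0, r=0: 1
p=0, q=0, r=1: 1
p=0, q=1, r=0: 1
p=0, q=1, r=1: 0
p=1, q=0, r=0: 0
p=1, q=0, r=1: 0
p=1, q=1, r=0: 1
p=1, q=1, r=1: 0
Satisfying count = 4

4


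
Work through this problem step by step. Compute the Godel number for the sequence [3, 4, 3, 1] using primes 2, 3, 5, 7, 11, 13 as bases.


Encode each element as an exponent of the corresponding prime:
  2^3 = 8
  3^4 = 81
  5^3 = 125
  7^1 = 7
Product = 8 * 81 * 125 * 7 = 567000

567000


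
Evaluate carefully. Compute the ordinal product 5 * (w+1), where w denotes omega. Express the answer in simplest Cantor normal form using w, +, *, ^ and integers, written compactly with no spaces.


Compute 5 * (w+1).
Ordinal * is associative and left-distributive over +, but NOT commutative; for finite n>1, n*w = w but w*n stays w*n.
By left-distributivity: 5 * (w+1) = 5*w + 5*1 = w + 5 = w+5.
Result = w+5

w+5


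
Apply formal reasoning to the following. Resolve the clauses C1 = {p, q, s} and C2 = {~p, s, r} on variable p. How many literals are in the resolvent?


Remove p from C1 and ~p from C2.
C1 remainder: {q, s}
C2 remainder: {s, r}
Union (resolvent): {q, r, s}
Resolvent has 3 literal(s).

3


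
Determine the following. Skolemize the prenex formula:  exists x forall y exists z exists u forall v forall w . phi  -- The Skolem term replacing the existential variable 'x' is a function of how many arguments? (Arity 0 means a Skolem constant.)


Quantifier prefix: exists x forall y exists z exists u forall v forall w
'x' is existentially quantified at position 1.
No universal quantifiers precede it.
Skolem function arity = 0 (a Skolem constant)

0


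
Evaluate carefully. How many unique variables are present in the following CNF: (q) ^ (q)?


Identify each variable that appears in the formula.
Variables found: q
Count = 1

1


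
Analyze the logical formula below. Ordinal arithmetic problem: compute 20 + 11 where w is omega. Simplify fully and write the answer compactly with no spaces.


Compute 20 + 11.
Ordinal + is associative but NOT commutative; for finite n>0, n + w = w but w + n stays w+n.
Both operands finite; ordinal + agrees with natural +: 20 + 11 = 31.
Result = 31

31


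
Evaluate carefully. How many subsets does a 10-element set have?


The power set of a set with n elements has 2^n elements.
|P(S)| = 2^10 = 1024

1024


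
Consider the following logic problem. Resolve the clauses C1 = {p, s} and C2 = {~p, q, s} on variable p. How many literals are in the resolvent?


Remove p from C1 and ~p from C2.
C1 remainder: {s}
C2 remainder: {q, s}
Union (resolvent): {q, s}
Resolvent has 2 literal(s).

2


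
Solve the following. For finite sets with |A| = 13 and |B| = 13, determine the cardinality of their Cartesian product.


The Cartesian product A x B contains all ordered pairs (a, b).
|A x B| = |A| * |B| = 13 * 13 = 169

169


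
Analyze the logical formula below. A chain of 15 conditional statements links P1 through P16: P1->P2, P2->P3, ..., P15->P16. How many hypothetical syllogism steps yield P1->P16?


With 15 implications in a chain connecting 16 propositions:
P1->P2, P2->P3, ..., P15->P16
Steps needed = (number of implications) - 1 = 15 - 1 = 14

14


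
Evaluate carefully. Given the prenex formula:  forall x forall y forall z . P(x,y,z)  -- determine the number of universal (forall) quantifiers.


Quantifier prefix: forall x forall y forall z
Mark each quantifier type:
  U U U
Universal count = 3, Existential count = 0
Asked for universal (forall) quantifiers: 3

3


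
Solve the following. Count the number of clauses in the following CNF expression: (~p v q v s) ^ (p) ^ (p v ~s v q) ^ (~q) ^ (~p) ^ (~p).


A CNF formula is a conjunction of clauses.
Clauses are separated by ^.
Counting the conjuncts: 6 clauses.

6


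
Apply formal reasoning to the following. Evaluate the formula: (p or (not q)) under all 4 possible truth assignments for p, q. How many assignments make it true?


Check all 4 assignments:
p=0, q=0: 1
p=0, q=1: 0
p=1, q=0: 1
p=1, q=1: 1
Count of True = 3

3


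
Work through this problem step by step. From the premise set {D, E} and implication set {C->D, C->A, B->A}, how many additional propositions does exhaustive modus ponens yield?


Initial facts: {D, E}
Apply modus ponens to closure:
  (no implication fires)
Final known: {D, E}
New propositions: {(none)}
Count = 0

0


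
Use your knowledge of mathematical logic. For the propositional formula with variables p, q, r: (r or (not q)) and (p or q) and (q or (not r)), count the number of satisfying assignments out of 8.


Evaluate all 8 assignments for p, q, r:
p=0, q=0, r=0: 0
p=0, q=0, r=1: 0
p=0, q=1, r=0: 0
p=0, q=1, r=1: 1
p=1, q=0, r=0: 1
p=1, q=0, r=1: 0
p=1, q=1, r=0: 0
p=1, q=1, r=1: 1
Satisfying count = 3

3


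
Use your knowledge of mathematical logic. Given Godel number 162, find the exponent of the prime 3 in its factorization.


Factorize 162 by dividing by 3 repeatedly.
Division steps: 3 divides 162 exactly 4 time(s).
Exponent of 3 = 4

4


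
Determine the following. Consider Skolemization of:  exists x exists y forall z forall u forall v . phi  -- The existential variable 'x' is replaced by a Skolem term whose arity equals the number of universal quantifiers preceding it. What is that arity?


Quantifier prefix: exists x exists y forall z forall u forall v
'x' is existentially quantified at position 1.
No universal quantifiers precede it.
Skolem function arity = 0 (a Skolem constant)

0


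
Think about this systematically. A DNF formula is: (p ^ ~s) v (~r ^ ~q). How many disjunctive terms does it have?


A DNF formula is a disjunction of terms (conjunctions).
Terms are separated by v.
Counting the disjuncts: 2 terms.

2


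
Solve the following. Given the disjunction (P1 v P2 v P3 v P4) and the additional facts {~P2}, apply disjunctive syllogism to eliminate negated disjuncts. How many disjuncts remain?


Original disjuncts (4): P1, P2, P3, P4
Negated (eliminate): ~P2
Remaining disjuncts: P1, P3, P4
Count = 4 - 1 = 3

3


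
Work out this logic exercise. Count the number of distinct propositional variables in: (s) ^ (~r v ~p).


Identify each variable that appears in the formula.
Variables found: p, r, s
Count = 3

3


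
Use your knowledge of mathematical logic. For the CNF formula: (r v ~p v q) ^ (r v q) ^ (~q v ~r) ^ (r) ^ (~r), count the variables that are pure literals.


Check each variable for pure literal status:
p: pure negative
q: mixed (not pure)
r: mixed (not pure)
Pure literal count = 1

1


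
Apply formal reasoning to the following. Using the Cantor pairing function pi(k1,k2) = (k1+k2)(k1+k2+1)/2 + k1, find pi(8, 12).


k1 + k2 = 20
(k1+k2)(k1+k2+1)/2 = 20 * 21 / 2 = 210
pi = 210 + 8 = 218

218


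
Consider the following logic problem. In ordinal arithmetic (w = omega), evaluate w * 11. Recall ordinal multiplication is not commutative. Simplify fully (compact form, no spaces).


Compute w * 11.
Ordinal * is associative and left-distributive over +, but NOT commutative; for finite n>1, n*w = w but w*n stays w*n.
w * 11 means 11 copies of w concatenated: w*11.
Result = w*11

w*11


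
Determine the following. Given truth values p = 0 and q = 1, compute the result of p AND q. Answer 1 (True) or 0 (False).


p = 0, q = 1
Operation: p AND q
Evaluate: 0 AND 1 = 0

0


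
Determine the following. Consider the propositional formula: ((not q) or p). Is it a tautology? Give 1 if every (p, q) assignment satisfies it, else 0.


Check all 4 assignments:
p=0, q=0: 1
p=0, q=1: 0
p=1, q=0: 1
p=1, q=1: 1
Satisfying count = 3/4.
Tautology iff count = 4: no.

0


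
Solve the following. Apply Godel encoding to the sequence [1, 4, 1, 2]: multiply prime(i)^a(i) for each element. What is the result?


Encode each element as an exponent of the corresponding prime:
  2^1 = 2
  3^4 = 81
  5^1 = 5
  7^2 = 49
Product = 2 * 81 * 5 * 49 = 39690

39690


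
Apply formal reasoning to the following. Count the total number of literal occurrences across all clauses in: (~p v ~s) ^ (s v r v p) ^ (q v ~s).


Counting literals in each clause:
Clause 1: 2 literal(s)
Clause 2: 3 literal(s)
Clause 3: 2 literal(s)
Total = 7

7


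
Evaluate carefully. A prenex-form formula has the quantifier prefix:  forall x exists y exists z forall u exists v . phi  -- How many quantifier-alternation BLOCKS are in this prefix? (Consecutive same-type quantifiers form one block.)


Quantifier-type sequence: A E E A E  (A=forall, E=exists)
Group into maximal same-type runs:
  Ax1 | Ex2 | Ax1 | Ex1
Number of blocks = 4

4


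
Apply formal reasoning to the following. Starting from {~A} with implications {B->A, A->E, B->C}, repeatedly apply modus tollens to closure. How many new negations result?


Initial negated facts: {~A}
Apply modus tollens to closure:
  ~A and B->A  =>  ~B
Final negated: {~A, ~B}
New negations: {~B}
Count = 1

1


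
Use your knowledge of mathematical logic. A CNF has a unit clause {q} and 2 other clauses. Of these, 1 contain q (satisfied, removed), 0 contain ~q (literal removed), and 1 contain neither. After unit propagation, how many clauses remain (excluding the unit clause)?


Satisfied (removed): 1
Shortened (remain): 0
Unchanged (remain): 1
Remaining = 0 + 1 = 1

1


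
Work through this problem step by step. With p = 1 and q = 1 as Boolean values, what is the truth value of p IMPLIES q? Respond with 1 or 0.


p = 1, q = 1
Operation: p IMPLIES q
Evaluate: 1 IMPLIES 1 = 1

1


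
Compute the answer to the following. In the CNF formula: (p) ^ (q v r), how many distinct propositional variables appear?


Identify each variable that appears in the formula.
Variables found: p, q, r
Count = 3

3


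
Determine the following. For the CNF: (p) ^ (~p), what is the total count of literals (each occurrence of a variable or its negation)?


Counting literals in each clause:
Clause 1: 1 literal(s)
Clause 2: 1 literal(s)
Total = 2

2


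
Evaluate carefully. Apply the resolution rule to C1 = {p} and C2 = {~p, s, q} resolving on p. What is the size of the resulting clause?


Remove p from C1 and ~p from C2.
C1 remainder: {}
C2 remainder: {s, q}
Union (resolvent): {q, s}
Resolvent has 2 literal(s).

2


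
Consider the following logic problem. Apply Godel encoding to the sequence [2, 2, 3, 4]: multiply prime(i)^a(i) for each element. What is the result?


Encode each element as an exponent of the corresponding prime:
  2^2 = 4
  3^2 = 9
  5^3 = 125
  7^4 = 2401
Product = 4 * 9 * 125 * 2401 = 10804500

10804500


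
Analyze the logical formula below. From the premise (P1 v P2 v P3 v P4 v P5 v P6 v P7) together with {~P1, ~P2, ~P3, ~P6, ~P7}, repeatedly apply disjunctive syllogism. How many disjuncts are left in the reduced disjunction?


Original disjuncts (7): P1, P2, P3, P4, P5, P6, P7
Negated (eliminate): ~P1, ~P2, ~P3, ~P6, ~P7
Remaining disjuncts: P4, P5
Count = 7 - 5 = 2

2


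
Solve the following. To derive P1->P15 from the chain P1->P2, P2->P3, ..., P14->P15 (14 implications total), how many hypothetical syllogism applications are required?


With 14 implications in a chain connecting 15 propositions:
P1->P2, P2->P3, ..., P14->P15
Steps needed = (number of implications) - 1 = 14 - 1 = 13

13


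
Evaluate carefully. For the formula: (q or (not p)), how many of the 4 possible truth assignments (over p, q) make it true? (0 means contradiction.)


Check all 4 assignments:
p=0, q=0: 1
p=0, q=1: 1
p=1, q=0: 0
p=1, q=1: 1
Count of True = 3

3
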